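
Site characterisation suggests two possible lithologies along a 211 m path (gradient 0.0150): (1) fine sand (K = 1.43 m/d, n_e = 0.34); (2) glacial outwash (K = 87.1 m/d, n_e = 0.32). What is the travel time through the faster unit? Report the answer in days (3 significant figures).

51.7 days

Unit 1 (fine sand): v = 1.43×0.015/0.34 = 0.06309 m/d, t = 211/0.06309 = 3345 d
Unit 2 (glacial outwash): v = 87.1×0.015/0.32 = 4.083 m/d, t = 211/4.083 = 51.68 d
Faster unit: t = 51.7 d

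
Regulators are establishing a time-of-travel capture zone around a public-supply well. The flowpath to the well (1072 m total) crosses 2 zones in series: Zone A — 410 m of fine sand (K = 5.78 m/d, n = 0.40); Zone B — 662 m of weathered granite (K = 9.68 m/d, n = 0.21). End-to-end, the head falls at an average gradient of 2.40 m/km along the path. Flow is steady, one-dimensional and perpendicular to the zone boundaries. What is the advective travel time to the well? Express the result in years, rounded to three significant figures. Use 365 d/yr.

Steady 1-D flow in series ⇒ the Darcy flux q is identical in every zone and the zone head losses add (resistances L/K in series).
Σ(L/K) = 410/5.78 + 662/9.68 = 70.93 + 68.39 = 139.3 d
K_eq = L_total / Σ(L/K) = 1072 / 139.3 = 7.694 m/d
q = K_eq · i = 7.694 × 0.0024 = 0.01847 m/d (same in every zone)
Zone A: v = q/n = 0.01847/0.40 = 0.04617 m/d → t_A = 410/0.04617 = 8881 d
Zone B: v = q/n = 0.01847/0.21 = 0.08794 m/d → t_B = 662/0.08794 = 7528 d
Total t = 8881 + 7528 = 16410 d
   = 16410 / 365 = 45.0 yr

45.0 years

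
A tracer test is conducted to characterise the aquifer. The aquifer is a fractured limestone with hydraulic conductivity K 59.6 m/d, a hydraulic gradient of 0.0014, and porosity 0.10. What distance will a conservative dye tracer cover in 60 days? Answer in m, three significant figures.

50.1 m

q = Ki = 59.6 × 0.0014 = 0.08344 m/d
v = Ki/n = 59.6·0.0014/0.10 = 0.8344 m/d
L = v × T = 0.8344 × 60 = 50.06 m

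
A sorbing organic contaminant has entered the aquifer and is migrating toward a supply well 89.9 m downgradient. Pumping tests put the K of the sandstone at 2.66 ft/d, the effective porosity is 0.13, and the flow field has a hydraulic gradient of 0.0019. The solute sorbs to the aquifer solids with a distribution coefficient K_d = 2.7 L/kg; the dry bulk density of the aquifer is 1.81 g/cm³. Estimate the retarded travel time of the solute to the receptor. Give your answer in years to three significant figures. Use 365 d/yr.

K = 2.66 ft/d × 0.3048 = 0.8108 m/d
Darcy flux q = K·i = 0.8108 × 0.0019 = 0.001540 m/d
v = Ki/n = 0.8108·0.0019/0.13 = 0.01185 m/d
Retardation R = 1 + ρ_b·K_d/n = 1 + 1.81×2.7/0.13 = 38.59
Contaminant velocity v_c = v/R = 0.01185/38.59 = 3.070e-4 m/d
t = L/v_c = 89.9/3.070e-4 = 292800 d
   = 292800/365 = 802 yr

802 years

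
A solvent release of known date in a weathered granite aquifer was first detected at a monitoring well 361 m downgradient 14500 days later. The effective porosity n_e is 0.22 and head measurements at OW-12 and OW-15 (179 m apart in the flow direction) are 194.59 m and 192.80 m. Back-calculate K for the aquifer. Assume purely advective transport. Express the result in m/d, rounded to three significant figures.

Hydraulic gradient i = (194.59 − 192.80) / 179 = 1.79 / 179 = 0.01000
v = L / t = 361 / 14500 = 0.02490 m/d
K = v · n / i = 0.02490 × 0.22 / 0.01000 = 0.548 m/d

0.548 m/d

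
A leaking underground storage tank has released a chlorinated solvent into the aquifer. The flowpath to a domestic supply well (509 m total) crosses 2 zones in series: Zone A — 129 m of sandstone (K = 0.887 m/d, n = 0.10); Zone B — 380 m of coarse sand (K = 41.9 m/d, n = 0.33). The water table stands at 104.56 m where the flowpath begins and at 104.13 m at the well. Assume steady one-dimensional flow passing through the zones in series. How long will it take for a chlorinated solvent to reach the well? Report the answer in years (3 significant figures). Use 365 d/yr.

Total head drop ΔH = 104.56 − 104.13 = 0.43 m
Continuity: the same q passes through each zone, so ΔH = q·Σ(L_j/K_j) — the zones act as resistances in series.
Σ(L/K) = 129/0.887 + 380/41.9 = 145.4 + 9.069 = 154.5 d
q = ΔH / Σ(L/K) = 0.43 / 154.5 = 0.002783 m/d (same in every zone)
Zone A: v = q/n = 0.002783/0.10 = 0.02783 m/d → t_A = 129/0.02783 = 4635 d
Zone B: v = q/n = 0.002783/0.33 = 0.008434 m/d → t_B = 380/0.008434 = 45060 d
Total t = 4635 + 45060 = 49690 d
   = 49690 / 365 = 136 yr

136 years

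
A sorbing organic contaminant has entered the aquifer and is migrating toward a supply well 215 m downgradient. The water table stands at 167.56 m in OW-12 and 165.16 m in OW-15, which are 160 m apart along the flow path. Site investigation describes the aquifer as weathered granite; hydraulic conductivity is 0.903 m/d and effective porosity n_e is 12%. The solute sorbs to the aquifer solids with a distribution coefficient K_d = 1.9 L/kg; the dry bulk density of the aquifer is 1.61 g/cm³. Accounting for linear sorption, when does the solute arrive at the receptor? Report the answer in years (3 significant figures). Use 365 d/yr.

Hydraulic gradient i = (167.56 − 165.16) / 160 = 2.40 / 160 = 0.01500
Specific discharge q = 0.903 × 0.01500 = 0.01355 m/d
Average linear velocity = 0.01355 / 0.12 = 0.1129 m/d
Retardation R = 1 + ρ_b·K_d/n = 1 + 1.61×1.9/0.12 = 26.49
Contaminant velocity v_c = v/R = 0.1129/26.49 = 0.004261 m/d
t = L/v_c = 215/0.004261 = 50460 d
   = 50460/365 = 138 yr

138 years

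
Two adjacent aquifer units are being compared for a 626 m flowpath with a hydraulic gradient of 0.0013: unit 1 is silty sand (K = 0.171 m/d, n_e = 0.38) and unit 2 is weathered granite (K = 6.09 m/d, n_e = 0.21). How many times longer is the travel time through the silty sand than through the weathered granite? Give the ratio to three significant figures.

Unit 1 (silty sand): v = 0.171×0.0013/0.38 = 5.850e-4 m/d, t = 626/5.850e-4 = 1.070e6 d
Unit 2 (weathered granite): v = 6.09×0.0013/0.21 = 0.03770 m/d, t = 626/0.03770 = 16600 d
t(silty sand) / t(weathered granite) = 1.070e6/16600 = 64.4

64.4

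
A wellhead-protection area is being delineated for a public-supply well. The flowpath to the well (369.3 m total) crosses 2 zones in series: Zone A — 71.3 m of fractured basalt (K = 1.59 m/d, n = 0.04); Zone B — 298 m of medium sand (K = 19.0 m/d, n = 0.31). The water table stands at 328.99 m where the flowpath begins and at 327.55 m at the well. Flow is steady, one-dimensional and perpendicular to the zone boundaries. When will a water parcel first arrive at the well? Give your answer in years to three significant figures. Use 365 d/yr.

11.0 years

Total head drop ΔH = 328.99 − 327.55 = 1.44 m
Continuity: the same q passes through each zone, so ΔH = q·Σ(L_j/K_j) — the zones act as resistances in series.
Σ(L/K) = 71.3/1.59 + 298/19.0 = 44.84 + 15.68 = 60.53 d
q = ΔH / Σ(L/K) = 1.44 / 60.53 = 0.02379 m/d (same in every zone)
Zone A: v = q/n = 0.02379/0.04 = 0.5948 m/d → t_A = 71.3/0.5948 = 119.9 d
Zone B: v = q/n = 0.02379/0.31 = 0.07675 m/d → t_B = 298/0.07675 = 3883 d
Total t = 119.9 + 3883 = 4003 d
   = 4003 / 365 = 11.0 yr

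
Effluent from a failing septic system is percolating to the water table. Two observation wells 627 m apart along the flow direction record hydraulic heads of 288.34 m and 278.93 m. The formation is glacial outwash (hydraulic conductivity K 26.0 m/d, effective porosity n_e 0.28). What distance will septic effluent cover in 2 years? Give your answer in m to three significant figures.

1020 m

Hydraulic gradient i = (288.34 − 278.93) / 627 = 9.41 / 627 = 0.01501
q = Ki = 26.0 × 0.01501 = 0.3902 m/d
v = Ki/n = 26.0·0.01501/0.28 = 1.394 m/d
T = 2 yr × 365 = 730 d
L = v × T = 1.394 × 730 = 1017 m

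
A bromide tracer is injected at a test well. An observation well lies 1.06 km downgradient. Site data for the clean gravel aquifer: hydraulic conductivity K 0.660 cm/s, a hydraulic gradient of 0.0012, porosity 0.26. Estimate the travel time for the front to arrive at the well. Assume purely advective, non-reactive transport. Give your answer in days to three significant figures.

K = 0.660 cm/s × 864 = 570.2 m/d
q = Ki = 570.2 × 0.0012 = 0.6843 m/d
v_s = q/n_e = 0.6843/0.26 = 2.632 m/d
L = 1.06 km = 1060 m
t = L / v = 1060 / 2.632 = 402.8 d

403 days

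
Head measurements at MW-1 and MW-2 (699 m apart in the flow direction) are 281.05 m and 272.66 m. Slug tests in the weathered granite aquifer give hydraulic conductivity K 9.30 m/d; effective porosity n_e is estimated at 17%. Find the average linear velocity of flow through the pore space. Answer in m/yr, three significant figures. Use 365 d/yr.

Hydraulic gradient i = (281.05 − 272.66) / 699 = 8.39 / 699 = 0.01200
Specific discharge q = 9.30 × 0.01200 = 0.1116 m/d
v_s = q/n_e = 0.1116/0.17 = 0.6566 m/d
   = 0.6566 × 365 = 240 m/yr

240 m/yr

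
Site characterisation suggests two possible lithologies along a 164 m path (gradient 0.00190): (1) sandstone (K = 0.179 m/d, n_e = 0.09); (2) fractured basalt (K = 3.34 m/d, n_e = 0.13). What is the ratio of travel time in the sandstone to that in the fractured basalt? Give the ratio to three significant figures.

Unit 1 (sandstone): v = 0.179×0.0019/0.09 = 0.003779 m/d, t = 164/0.003779 = 43400 d
Unit 2 (fractured basalt): v = 3.34×0.0019/0.13 = 0.04882 m/d, t = 164/0.04882 = 3360 d
t(sandstone) / t(fractured basalt) = 43400/3360 = 12.9

12.9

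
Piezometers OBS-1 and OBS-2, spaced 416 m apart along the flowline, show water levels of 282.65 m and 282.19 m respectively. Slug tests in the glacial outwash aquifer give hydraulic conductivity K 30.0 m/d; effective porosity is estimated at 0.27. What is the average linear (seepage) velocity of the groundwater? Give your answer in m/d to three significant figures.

Hydraulic gradient i = (282.65 − 282.19) / 416 = 0.46 / 416 = 0.001106
q = Ki = 30.0 × 0.001106 = 0.03317 m/d
Average linear velocity = 0.03317 / 0.27 = 0.1229 m/d

0.123 m/d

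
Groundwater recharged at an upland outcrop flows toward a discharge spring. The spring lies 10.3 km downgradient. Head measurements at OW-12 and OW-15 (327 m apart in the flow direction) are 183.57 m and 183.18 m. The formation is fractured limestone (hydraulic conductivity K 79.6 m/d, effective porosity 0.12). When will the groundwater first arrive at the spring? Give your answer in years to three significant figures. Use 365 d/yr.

Hydraulic gradient i = (183.57 − 183.18) / 327 = 0.39 / 327 = 0.001193
q = Ki = 79.6 × 0.001193 = 0.09494 m/d
v_s = q/n_e = 0.09494/0.12 = 0.7911 m/d
L = 10.3 km = 10300 m
t = L / v = 10300 / 0.7911 = 13020 d
   = 13020 / 365 = 35.7 yr

35.7 years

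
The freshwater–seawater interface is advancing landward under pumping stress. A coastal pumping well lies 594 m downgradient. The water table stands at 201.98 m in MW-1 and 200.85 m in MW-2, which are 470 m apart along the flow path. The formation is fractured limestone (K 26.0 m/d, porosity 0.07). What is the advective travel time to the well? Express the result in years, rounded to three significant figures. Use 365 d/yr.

1.82 years

Hydraulic gradient i = (201.98 − 200.85) / 470 = 1.13 / 470 = 0.002404
Specific discharge q = 26.0 × 0.002404 = 0.06251 m/d
Average linear velocity = 0.06251 / 0.07 = 0.8930 m/d
t = L / v = 594 / 0.8930 = 665.2 d
   = 665.2 / 365 = 1.82 yr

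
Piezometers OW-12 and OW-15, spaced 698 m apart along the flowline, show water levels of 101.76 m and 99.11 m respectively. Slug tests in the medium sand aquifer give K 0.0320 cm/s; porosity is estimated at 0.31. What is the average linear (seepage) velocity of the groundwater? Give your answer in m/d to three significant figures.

Hydraulic gradient i = (101.76 − 99.11) / 698 = 2.65 / 698 = 0.003797
K = 0.0320 cm/s × 864 = 27.65 m/d
Specific discharge q = 27.65 × 0.003797 = 0.1050 m/d
v = Ki/n = 27.65·0.003797/0.31 = 0.3386 m/d

0.339 m/d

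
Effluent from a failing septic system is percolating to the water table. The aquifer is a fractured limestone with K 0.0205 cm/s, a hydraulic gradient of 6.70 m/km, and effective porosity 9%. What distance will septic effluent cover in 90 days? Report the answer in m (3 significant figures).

119 m

K = 0.0205 cm/s × 864 = 17.71 m/d
Specific discharge q = 17.71 × 0.0067 = 0.1187 m/d
v_s = q/n_e = 0.1187/0.09 = 1.319 m/d
L = v × T = 1.319 × 90 = 118.7 m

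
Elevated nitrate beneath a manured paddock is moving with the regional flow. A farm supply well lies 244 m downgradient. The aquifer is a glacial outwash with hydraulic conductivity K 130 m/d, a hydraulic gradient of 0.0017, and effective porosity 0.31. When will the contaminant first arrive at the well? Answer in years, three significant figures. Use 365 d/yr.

Specific discharge q = 130 × 0.0017 = 0.2210 m/d
Seepage velocity v = q / n = 0.2210 / 0.31 = 0.7129 m/d
t = L / v = 244 / 0.7129 = 342.3 d
   = 342.3 / 365 = 0.938 yr

0.938 years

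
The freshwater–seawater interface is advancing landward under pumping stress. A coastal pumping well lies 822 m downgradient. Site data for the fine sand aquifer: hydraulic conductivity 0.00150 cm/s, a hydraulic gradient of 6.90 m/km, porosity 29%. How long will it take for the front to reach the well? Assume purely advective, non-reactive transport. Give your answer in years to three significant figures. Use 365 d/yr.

73.0 years

K = 0.00150 cm/s × 864 = 1.296 m/d
q = Ki = 1.296 × 0.0069 = 0.008942 m/d
v = Ki/n = 1.296·0.0069/0.29 = 0.03084 m/d
t = L / v = 822 / 0.03084 = 26660 d
   = 26660 / 365 = 73.0 yr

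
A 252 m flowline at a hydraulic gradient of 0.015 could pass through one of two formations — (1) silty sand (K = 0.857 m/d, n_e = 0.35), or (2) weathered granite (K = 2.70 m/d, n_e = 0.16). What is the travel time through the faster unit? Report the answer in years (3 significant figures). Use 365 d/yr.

Unit 1 (silty sand): v = 0.857×0.015/0.35 = 0.03673 m/d, t = 252/0.03673 = 6861 d
Unit 2 (weathered granite): v = 2.70×0.015/0.16 = 0.2531 m/d, t = 252/0.2531 = 995.6 d
Faster: 995.6 d / 365 = 2.73 yr

2.73 years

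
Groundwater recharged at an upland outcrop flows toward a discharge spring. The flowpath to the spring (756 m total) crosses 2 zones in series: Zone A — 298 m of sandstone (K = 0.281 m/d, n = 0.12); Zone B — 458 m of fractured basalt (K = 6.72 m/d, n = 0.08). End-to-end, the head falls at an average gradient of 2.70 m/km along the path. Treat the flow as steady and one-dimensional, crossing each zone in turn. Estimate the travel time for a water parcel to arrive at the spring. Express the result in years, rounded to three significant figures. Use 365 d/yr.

110 years

For zones in series the flux q is common to all zones; the equivalent conductivity is the harmonic (thickness-weighted) mean, K_eq = L_total / Σ(L_j/K_j).
Σ(L/K) = 298/0.281 + 458/6.72 = 1060 + 68.15 = 1129 d
K_eq = L_total / Σ(L/K) = 756 / 1129 = 0.6698 m/d
q = K_eq · i = 0.6698 × 0.0027 = 0.001809 m/d (same in every zone)
Zone A: v = q/n = 0.001809/0.12 = 0.01507 m/d → t_A = 298/0.01507 = 19770 d
Zone B: v = q/n = 0.001809/0.08 = 0.02261 m/d → t_B = 458/0.02261 = 20260 d
Total t = 19770 + 20260 = 40030 d
   = 40030 / 365 = 110 yr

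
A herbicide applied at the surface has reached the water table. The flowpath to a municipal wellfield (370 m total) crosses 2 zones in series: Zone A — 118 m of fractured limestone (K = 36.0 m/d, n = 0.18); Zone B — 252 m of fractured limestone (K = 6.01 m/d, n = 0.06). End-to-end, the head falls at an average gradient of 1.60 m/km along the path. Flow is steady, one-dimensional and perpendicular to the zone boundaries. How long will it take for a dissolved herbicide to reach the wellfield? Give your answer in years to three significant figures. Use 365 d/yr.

Steady 1-D flow in series ⇒ the Darcy flux q is identical in every zone and the zone head losses add (resistances L/K in series).
Σ(L/K) = 118/36.0 + 252/6.01 = 3.278 + 41.93 = 45.21 d
K_eq = L_total / Σ(L/K) = 370 / 45.21 = 8.184 m/d
q = K_eq · i = 8.184 × 0.0016 = 0.01310 m/d (same in every zone)
Zone A: v = q/n = 0.01310/0.18 = 0.07275 m/d → t_A = 118/0.07275 = 1622 d
Zone B: v = q/n = 0.01310/0.06 = 0.2183 m/d → t_B = 252/0.2183 = 1155 d
Total t = 1622 + 1155 = 2777 d
   = 2777 / 365 = 7.61 yr

7.61 years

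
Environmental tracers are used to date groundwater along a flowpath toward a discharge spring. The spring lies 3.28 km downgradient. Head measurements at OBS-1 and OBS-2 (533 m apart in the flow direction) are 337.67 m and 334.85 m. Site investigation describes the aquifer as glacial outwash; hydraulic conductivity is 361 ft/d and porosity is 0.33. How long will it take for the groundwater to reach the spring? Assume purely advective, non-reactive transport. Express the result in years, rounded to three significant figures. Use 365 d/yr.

Hydraulic gradient i = (337.67 − 334.85) / 533 = 2.82 / 533 = 0.005291
K = 361 ft/d × 0.3048 = 110.0 m/d
Specific discharge q = 110.0 × 0.005291 = 0.5822 m/d
Seepage velocity v = q / n = 0.5822 / 0.33 = 1.764 m/d
L = 3.28 km = 3280 m
t = L / v = 3280 / 1.764 = 1859 d
   = 1859 / 365 = 5.09 yr

5.09 years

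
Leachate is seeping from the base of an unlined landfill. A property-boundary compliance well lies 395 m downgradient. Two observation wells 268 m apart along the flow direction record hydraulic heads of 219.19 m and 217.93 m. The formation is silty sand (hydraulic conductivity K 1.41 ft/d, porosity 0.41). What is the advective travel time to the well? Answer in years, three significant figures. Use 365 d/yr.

Hydraulic gradient i = (219.19 − 217.93) / 268 = 1.26 / 268 = 0.004701
K = 1.41 ft/d × 0.3048 = 0.4298 m/d
q = Ki = 0.4298 × 0.004701 = 0.002021 m/d
Average linear velocity = 0.002021 / 0.41 = 0.004928 m/d
t = L / v = 395 / 0.004928 = 80150 d
   = 80150 / 365 = 220 yr

220 years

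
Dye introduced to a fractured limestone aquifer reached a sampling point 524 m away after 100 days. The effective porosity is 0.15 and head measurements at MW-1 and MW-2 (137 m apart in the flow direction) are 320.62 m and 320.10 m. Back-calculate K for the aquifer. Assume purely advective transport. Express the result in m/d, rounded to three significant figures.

207 m/d

Hydraulic gradient i = (320.62 − 320.10) / 137 = 0.52 / 137 = 0.003796
v = L / t = 524 / 100 = 5.240 m/d
K = v · n / i = 5.240 × 0.15 / 0.003796 = 207 m/d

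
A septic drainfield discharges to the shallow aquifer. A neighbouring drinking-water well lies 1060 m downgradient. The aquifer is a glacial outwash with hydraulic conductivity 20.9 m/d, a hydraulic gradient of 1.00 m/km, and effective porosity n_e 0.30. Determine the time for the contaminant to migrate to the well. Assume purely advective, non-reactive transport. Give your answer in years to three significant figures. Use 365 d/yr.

Specific discharge q = 20.9 × 0.0010 = 0.02090 m/d
Average linear velocity = 0.02090 / 0.30 = 0.06967 m/d
t = L / v = 1060 / 0.06967 = 15220 d
   = 15220 / 365 = 41.7 yr

41.7 years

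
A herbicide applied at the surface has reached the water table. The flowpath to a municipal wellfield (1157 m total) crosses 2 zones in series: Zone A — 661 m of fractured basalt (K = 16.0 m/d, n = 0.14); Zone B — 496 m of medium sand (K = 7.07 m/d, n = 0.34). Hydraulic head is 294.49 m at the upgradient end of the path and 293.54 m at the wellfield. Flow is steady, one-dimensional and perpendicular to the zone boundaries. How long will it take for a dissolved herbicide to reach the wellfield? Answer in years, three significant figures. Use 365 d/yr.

Total head drop ΔH = 294.49 − 293.54 = 0.95 m
Continuity: the same q passes through each zone, so ΔH = q·Σ(L_j/K_j) — the zones act as resistances in series.
Σ(L/K) = 661/16.0 + 496/7.07 = 41.31 + 70.16 = 111.5 d
q = ΔH / Σ(L/K) = 0.95 / 111.5 = 0.008523 m/d (same in every zone)
Zone A: v = q/n = 0.008523/0.14 = 0.06088 m/d → t_A = 661/0.06088 = 10860 d
Zone B: v = q/n = 0.008523/0.34 = 0.02507 m/d → t_B = 496/0.02507 = 19790 d
Total t = 10860 + 19790 = 30650 d
   = 30650 / 365 = 84.0 yr

84.0 years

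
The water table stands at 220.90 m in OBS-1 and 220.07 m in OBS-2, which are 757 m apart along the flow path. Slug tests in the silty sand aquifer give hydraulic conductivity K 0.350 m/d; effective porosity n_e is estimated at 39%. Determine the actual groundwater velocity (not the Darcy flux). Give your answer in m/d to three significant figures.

9.84e-4 m/d

Hydraulic gradient i = (220.90 − 220.07) / 757 = 0.83 / 757 = 0.001096
Darcy flux q = K·i = 0.350 × 0.001096 = 3.838e-4 m/d
v_s = q/n_e = 3.838e-4/0.39 = 9.840e-4 m/d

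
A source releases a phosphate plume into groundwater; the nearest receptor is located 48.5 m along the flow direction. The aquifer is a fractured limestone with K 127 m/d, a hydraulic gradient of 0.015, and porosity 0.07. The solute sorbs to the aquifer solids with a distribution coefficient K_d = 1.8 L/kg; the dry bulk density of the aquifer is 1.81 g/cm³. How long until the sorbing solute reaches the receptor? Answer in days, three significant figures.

84.7 days

Specific discharge q = 127 × 0.015 = 1.905 m/d
Seepage velocity v = q / n = 1.905 / 0.07 = 27.21 m/d
Retardation R = 1 + ρ_b·K_d/n = 1 + 1.81×1.8/0.07 = 47.54
Contaminant velocity v_c = v/R = 27.21/47.54 = 0.5724 m/d
t = L/v_c = 48.5/0.5724 = 84.73 d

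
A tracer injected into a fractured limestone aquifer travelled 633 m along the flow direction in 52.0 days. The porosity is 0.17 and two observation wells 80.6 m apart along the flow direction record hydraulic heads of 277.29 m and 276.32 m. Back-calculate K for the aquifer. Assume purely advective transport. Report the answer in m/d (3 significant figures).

172 m/d

Hydraulic gradient i = (277.29 − 276.32) / 80.6 = 0.97 / 80.6 = 0.01203
v = L / t = 633 / 52.0 = 12.17 m/d
K = v · n / i = 12.17 × 0.17 / 0.01203 = 172 m/d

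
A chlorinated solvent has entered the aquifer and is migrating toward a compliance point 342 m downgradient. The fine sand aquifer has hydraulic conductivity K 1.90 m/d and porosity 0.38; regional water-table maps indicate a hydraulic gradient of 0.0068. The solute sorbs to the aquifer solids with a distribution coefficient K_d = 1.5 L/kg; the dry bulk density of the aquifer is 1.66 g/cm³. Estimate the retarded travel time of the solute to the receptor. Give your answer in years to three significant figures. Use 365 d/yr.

208 years

q = Ki = 1.90 × 0.0068 = 0.01292 m/d
Average linear velocity = 0.01292 / 0.38 = 0.03400 m/d
Retardation R = 1 + ρ_b·K_d/n = 1 + 1.66×1.5/0.38 = 7.553
Contaminant velocity v_c = v/R = 0.03400/7.553 = 0.004502 m/d
t = L/v_c = 342/0.004502 = 75970 d
   = 75970/365 = 208 yr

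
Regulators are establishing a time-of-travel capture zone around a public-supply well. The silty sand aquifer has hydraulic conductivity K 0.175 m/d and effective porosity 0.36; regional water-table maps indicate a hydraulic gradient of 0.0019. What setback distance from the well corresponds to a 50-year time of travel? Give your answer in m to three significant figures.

q = Ki = 0.175 × 0.0019 = 3.325e-4 m/d
Average linear velocity = 3.325e-4 / 0.36 = 9.236e-4 m/d
T = 50 yr × 365 = 18250 d
L = v × T = 9.236e-4 × 18250 = 16.86 m

16.9 m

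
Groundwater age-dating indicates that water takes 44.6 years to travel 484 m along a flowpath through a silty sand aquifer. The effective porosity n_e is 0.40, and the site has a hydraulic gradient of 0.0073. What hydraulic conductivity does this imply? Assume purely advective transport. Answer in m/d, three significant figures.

1.63 m/d

t = 44.6 years = 16280 d
v = L / t = 484 / 16280 = 0.02973 m/d
K = v · n / i = 0.02973 × 0.40 / 0.0073 = 1.63 m/d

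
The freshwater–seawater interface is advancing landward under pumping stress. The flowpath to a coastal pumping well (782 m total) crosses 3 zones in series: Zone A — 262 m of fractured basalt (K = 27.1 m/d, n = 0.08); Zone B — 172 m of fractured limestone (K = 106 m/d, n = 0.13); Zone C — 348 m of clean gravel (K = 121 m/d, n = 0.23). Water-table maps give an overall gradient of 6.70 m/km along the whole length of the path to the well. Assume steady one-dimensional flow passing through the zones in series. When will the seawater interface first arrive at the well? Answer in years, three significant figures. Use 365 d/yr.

0.914 years

Continuity: the same q passes through each zone, so ΔH = q·Σ(L_j/K_j) — the zones act as resistances in series.
Σ(L/K) = 262/27.1 + 172/106 + 348/121 = 9.668 + 1.623 + 2.876 = 14.17 d
K_eq = L_total / Σ(L/K) = 782 / 14.17 = 55.20 m/d
q = K_eq · i = 55.20 × 0.0067 = 0.3698 m/d (same in every zone)
Zone A: v = q/n = 0.3698/0.08 = 4.623 m/d → t_A = 262/4.623 = 56.67 d
Zone B: v = q/n = 0.3698/0.13 = 2.845 m/d → t_B = 172/2.845 = 60.46 d
Zone C: v = q/n = 0.3698/0.23 = 1.608 m/d → t_C = 348/1.608 = 216.4 d
Total t = 56.67 + 60.46 + 216.4 = 333.5 d
   = 333.5 / 365 = 0.914 yr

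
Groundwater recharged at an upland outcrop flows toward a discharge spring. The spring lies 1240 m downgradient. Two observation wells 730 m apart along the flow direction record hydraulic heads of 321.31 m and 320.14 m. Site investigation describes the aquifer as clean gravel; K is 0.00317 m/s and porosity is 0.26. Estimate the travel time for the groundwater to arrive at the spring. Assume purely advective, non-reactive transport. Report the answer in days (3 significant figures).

734 days

Hydraulic gradient i = (321.31 − 320.14) / 730 = 1.17 / 730 = 0.001603
K = 0.00317 m/s × 86400 s/d = 273.9 m/d
Darcy flux q = K·i = 273.9 × 0.001603 = 0.4390 m/d
Seepage velocity v = q / n = 0.4390 / 0.26 = 1.688 m/d
t = L / v = 1240 / 1.688 = 734.4 d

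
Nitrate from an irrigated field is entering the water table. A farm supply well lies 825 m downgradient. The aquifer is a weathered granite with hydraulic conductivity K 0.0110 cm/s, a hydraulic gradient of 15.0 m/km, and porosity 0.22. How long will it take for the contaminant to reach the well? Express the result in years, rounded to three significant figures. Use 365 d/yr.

3.49 years

K = 0.0110 cm/s × 864 = 9.504 m/d
Specific discharge q = 9.504 × 0.015 = 0.1426 m/d
Average linear velocity = 0.1426 / 0.22 = 0.6480 m/d
t = L / v = 825 / 0.6480 = 1273 d
   = 1273 / 365 = 3.49 yr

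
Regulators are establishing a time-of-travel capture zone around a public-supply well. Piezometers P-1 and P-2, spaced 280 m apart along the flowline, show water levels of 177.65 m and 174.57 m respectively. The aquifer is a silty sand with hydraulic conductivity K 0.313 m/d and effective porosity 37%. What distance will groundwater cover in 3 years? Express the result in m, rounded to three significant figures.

10.2 m

Hydraulic gradient i = (177.65 − 174.57) / 280 = 3.08 / 280 = 0.01100
q = Ki = 0.313 × 0.01100 = 0.003443 m/d
v_s = q/n_e = 0.003443/0.37 = 0.009305 m/d
T = 3 yr × 365 = 1095 d
L = v × T = 0.009305 × 1095 = 10.19 m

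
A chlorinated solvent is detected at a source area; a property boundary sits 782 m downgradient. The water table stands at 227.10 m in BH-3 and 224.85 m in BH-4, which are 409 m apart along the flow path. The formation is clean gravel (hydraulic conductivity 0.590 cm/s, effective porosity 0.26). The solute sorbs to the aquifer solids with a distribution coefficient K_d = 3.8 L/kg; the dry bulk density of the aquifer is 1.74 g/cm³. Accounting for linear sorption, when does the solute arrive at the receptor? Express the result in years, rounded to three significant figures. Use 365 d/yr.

5.25 years

Hydraulic gradient i = (227.10 − 224.85) / 409 = 2.25 / 409 = 0.005501
K = 0.590 cm/s × 864 = 509.8 m/d
Specific discharge q = 509.8 × 0.005501 = 2.804 m/d
v = Ki/n = 509.8·0.005501/0.26 = 10.79 m/d
Retardation R = 1 + ρ_b·K_d/n = 1 + 1.74×3.8/0.26 = 26.43
Contaminant velocity v_c = v/R = 10.79/26.43 = 0.4081 m/d
t = L/v_c = 782/0.4081 = 1916 d
   = 1916/365 = 5.25 yr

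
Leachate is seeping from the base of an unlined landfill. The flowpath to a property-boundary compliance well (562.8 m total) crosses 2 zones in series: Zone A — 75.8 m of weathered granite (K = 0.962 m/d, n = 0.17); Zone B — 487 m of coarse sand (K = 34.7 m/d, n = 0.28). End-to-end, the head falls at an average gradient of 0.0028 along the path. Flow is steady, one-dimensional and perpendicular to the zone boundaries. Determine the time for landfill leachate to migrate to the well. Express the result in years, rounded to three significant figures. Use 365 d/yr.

24.1 years

For zones in series the flux q is common to all zones; the equivalent conductivity is the harmonic (thickness-weighted) mean, K_eq = L_total / Σ(L_j/K_j).
Σ(L/K) = 75.8/0.962 + 487/34.7 = 78.79 + 14.03 = 92.83 d
K_eq = L_total / Σ(L/K) = 562.8 / 92.83 = 6.063 m/d
q = K_eq · i = 6.063 × 0.0028 = 0.01698 m/d (same in every zone)
Zone A: v = q/n = 0.01698/0.17 = 0.09986 m/d → t_A = 75.8/0.09986 = 759.1 d
Zone B: v = q/n = 0.01698/0.28 = 0.06063 m/d → t_B = 487/0.06063 = 8033 d
Total t = 759.1 + 8033 = 8792 d
   = 8792 / 365 = 24.1 yr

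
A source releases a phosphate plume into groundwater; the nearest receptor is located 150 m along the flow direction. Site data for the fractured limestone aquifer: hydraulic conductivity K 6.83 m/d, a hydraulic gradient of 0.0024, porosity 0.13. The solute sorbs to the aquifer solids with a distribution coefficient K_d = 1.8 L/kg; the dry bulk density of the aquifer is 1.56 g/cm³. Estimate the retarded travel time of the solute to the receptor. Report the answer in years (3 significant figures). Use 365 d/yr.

q = Ki = 6.83 × 0.0024 = 0.01639 m/d
Seepage velocity v = q / n = 0.01639 / 0.13 = 0.1261 m/d
Retardation R = 1 + ρ_b·K_d/n = 1 + 1.56×1.8/0.13 = 22.60
Contaminant velocity v_c = v/R = 0.1261/22.60 = 0.005579 m/d
t = L/v_c = 150/0.005579 = 26890 d
   = 26890/365 = 73.7 yr

73.7 years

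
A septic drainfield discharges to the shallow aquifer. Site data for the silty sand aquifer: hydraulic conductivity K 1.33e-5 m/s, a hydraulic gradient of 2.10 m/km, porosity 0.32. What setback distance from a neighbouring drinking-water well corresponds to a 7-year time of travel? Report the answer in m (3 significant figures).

19.3 m

K = 1.33e-5 m/s × 86400 s/d = 1.149 m/d
Specific discharge q = 1.149 × 0.0021 = 0.002413 m/d
Seepage velocity v = q / n = 0.002413 / 0.32 = 0.007541 m/d
T = 7 yr × 365 = 2555 d
L = v × T = 0.007541 × 2555 = 19.27 m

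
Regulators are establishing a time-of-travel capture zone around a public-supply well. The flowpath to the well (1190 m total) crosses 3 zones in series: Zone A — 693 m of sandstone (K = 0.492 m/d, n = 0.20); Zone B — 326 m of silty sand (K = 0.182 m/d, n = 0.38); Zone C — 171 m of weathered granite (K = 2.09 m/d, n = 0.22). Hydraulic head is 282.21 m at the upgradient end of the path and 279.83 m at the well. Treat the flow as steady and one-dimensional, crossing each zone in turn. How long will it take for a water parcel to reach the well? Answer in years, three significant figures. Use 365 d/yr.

1130 years

Total head drop ΔH = 282.21 − 279.83 = 2.38 m
Steady 1-D flow in series ⇒ the Darcy flux q is identical in every zone and the zone head losses add (resistances L/K in series).
Σ(L/K) = 693/0.492 + 326/0.182 + 171/2.09 = 1409 + 1791 + 81.82 = 3282 d
q = ΔH / Σ(L/K) = 2.38 / 3282 = 7.253e-4 m/d (same in every zone)
Zone A: v = q/n = 7.253e-4/0.20 = 0.003626 m/d → t_A = 693/0.003626 = 191100 d
Zone B: v = q/n = 7.253e-4/0.38 = 0.001909 m/d → t_B = 326/0.001909 = 170800 d
Zone C: v = q/n = 7.253e-4/0.22 = 0.003297 m/d → t_C = 171/0.003297 = 51870 d
Total t = 191100 + 170800 + 51870 = 413800 d
   = 413800 / 365 = 1130 yr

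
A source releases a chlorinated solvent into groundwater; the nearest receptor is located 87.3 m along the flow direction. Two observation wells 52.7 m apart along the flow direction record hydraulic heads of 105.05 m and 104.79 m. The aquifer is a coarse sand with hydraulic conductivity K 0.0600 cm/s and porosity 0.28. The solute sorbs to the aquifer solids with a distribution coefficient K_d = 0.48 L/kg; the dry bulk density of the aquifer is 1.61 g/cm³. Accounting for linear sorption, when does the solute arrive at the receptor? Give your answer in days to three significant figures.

359 days

Hydraulic gradient i = (105.05 − 104.79) / 52.7 = 0.26 / 52.7 = 0.004934
K = 0.0600 cm/s × 864 = 51.84 m/d
q = Ki = 51.84 × 0.004934 = 0.2558 m/d
v = Ki/n = 51.84·0.004934/0.28 = 0.9134 m/d
Retardation R = 1 + ρ_b·K_d/n = 1 + 1.61×0.48/0.28 = 3.760
Contaminant velocity v_c = v/R = 0.9134/3.760 = 0.2429 m/d
t = L/v_c = 87.3/0.2429 = 359.4 d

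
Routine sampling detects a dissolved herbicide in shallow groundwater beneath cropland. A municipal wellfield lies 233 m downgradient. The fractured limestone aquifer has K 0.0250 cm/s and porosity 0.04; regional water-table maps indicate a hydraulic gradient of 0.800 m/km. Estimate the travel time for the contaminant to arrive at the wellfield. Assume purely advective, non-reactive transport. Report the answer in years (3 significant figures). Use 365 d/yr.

K = 0.0250 cm/s × 864 = 21.60 m/d
Specific discharge q = 21.60 × 8.0e-4 = 0.01728 m/d
v_s = q/n_e = 0.01728/0.04 = 0.4320 m/d
t = L / v = 233 / 0.4320 = 539.4 d
   = 539.4 / 365 = 1.48 yr

1.48 years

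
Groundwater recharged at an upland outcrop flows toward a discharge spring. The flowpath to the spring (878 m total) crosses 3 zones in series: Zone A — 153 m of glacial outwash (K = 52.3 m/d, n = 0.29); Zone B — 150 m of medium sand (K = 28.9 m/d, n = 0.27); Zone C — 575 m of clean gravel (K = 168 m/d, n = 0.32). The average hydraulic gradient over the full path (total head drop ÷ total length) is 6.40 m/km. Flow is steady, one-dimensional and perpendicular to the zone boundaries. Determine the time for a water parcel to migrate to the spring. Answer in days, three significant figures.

Continuity: the same q passes through each zone, so ΔH = q·Σ(L_j/K_j) — the zones act as resistances in series.
Σ(L/K) = 153/52.3 + 150/28.9 + 575/168 = 2.925 + 5.190 + 3.423 = 11.54 d
K_eq = L_total / Σ(L/K) = 878 / 11.54 = 76.09 m/d
q = K_eq · i = 76.09 × 0.0064 = 0.4870 m/d (same in every zone)
Zone A: v = q/n = 0.4870/0.29 = 1.679 m/d → t_A = 153/1.679 = 91.11 d
Zone B: v = q/n = 0.4870/0.27 = 1.804 m/d → t_B = 150/1.804 = 83.16 d
Zone C: v = q/n = 0.4870/0.32 = 1.522 m/d → t_C = 575/1.522 = 377.8 d
Total t = 91.11 + 83.16 + 377.8 = 552.1 d

552 days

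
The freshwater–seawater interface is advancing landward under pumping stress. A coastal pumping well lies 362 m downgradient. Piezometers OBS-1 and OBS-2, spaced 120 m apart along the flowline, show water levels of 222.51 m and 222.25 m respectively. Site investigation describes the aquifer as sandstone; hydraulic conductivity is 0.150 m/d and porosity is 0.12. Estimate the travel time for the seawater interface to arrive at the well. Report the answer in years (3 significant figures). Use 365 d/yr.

366 years

Hydraulic gradient i = (222.51 − 222.25) / 120 = 0.26 / 120 = 0.002167
Darcy flux q = K·i = 0.150 × 0.002167 = 3.250e-4 m/d
v_s = q/n_e = 3.250e-4/0.12 = 0.002708 m/d
t = L / v = 362 / 0.002708 = 133700 d
   = 133700 / 365 = 366 yr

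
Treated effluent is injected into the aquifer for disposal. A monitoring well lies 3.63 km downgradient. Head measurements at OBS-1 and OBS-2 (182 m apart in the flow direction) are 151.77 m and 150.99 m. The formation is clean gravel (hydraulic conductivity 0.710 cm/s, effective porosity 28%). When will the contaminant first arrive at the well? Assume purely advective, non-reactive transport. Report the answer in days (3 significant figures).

387 days

Hydraulic gradient i = (151.77 − 150.99) / 182 = 0.78 / 182 = 0.004286
K = 0.710 cm/s × 864 = 613.4 m/d
Darcy flux q = K·i = 613.4 × 0.004286 = 2.629 m/d
v = Ki/n = 613.4·0.004286/0.28 = 9.389 m/d
L = 3.63 km = 3630 m
t = L / v = 3630 / 9.389 = 386.6 d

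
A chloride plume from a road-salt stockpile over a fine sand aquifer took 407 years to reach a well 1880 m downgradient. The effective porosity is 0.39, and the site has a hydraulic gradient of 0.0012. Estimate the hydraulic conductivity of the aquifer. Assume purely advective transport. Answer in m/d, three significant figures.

4.11 m/d

t = 407 years = 148600 d
v = L / t = 1880 / 148600 = 0.01266 m/d
K = v · n / i = 0.01266 × 0.39 / 0.0012 = 4.11 m/d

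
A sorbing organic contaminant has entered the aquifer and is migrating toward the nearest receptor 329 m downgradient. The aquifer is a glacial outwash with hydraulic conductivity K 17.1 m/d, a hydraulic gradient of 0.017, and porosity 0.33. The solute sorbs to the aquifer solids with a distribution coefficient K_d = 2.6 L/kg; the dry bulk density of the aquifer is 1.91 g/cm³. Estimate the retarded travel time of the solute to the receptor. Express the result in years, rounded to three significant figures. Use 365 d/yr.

q = Ki = 17.1 × 0.017 = 0.2907 m/d
Seepage velocity v = q / n = 0.2907 / 0.33 = 0.8809 m/d
Retardation R = 1 + ρ_b·K_d/n = 1 + 1.91×2.6/0.33 = 16.05
Contaminant velocity v_c = v/R = 0.8809/16.05 = 0.05489 m/d
t = L/v_c = 329/0.05489 = 5994 d
   = 5994/365 = 16.4 yr

16.4 years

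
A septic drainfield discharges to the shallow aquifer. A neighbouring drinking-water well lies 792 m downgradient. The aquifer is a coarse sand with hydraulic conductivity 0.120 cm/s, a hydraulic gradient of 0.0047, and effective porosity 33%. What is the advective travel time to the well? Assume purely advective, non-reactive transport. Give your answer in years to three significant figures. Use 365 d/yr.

1.47 years

K = 0.120 cm/s × 864 = 103.7 m/d
Darcy flux q = K·i = 103.7 × 0.0047 = 0.4873 m/d
v = Ki/n = 103.7·0.0047/0.33 = 1.477 m/d
t = L / v = 792 / 1.477 = 536.3 d
   = 536.3 / 365 = 1.47 yr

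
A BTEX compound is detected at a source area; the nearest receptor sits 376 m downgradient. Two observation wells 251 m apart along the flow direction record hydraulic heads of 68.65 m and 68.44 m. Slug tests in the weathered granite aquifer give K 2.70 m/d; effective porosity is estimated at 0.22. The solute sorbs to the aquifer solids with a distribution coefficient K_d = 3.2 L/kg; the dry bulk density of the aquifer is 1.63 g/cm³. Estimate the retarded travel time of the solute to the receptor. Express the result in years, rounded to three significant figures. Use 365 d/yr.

2480 years

Hydraulic gradient i = (68.65 − 68.44) / 251 = 0.21 / 251 = 8.367e-4
q = Ki = 2.70 × 8.367e-4 = 0.002259 m/d
Seepage velocity v = q / n = 0.002259 / 0.22 = 0.01027 m/d
Retardation R = 1 + ρ_b·K_d/n = 1 + 1.63×3.2/0.22 = 24.71
Contaminant velocity v_c = v/R = 0.01027/24.71 = 4.156e-4 m/d
t = L/v_c = 376/4.156e-4 = 904800 d
   = 904800/365 = 2480 yr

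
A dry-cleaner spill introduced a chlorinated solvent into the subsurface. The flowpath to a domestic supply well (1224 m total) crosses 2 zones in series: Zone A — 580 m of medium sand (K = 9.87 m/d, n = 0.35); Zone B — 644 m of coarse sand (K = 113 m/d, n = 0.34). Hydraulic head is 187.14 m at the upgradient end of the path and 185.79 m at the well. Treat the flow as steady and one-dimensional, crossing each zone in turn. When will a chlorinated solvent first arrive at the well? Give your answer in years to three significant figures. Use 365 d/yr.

Total head drop ΔH = 187.14 − 185.79 = 1.35 m
Steady 1-D flow in series ⇒ the Darcy flux q is identical in every zone and the zone head losses add (resistances L/K in series).
Σ(L/K) = 580/9.87 + 644/113 = 58.76 + 5.699 = 64.46 d
q = ΔH / Σ(L/K) = 1.35 / 64.46 = 0.02094 m/d (same in every zone)
Zone A: v = q/n = 0.02094/0.35 = 0.05983 m/d → t_A = 580/0.05983 = 9693 d
Zone B: v = q/n = 0.02094/0.34 = 0.06159 m/d → t_B = 644/0.06159 = 10460 d
Total t = 9693 + 10460 = 20150 d
   = 20150 / 365 = 55.2 yr

55.2 years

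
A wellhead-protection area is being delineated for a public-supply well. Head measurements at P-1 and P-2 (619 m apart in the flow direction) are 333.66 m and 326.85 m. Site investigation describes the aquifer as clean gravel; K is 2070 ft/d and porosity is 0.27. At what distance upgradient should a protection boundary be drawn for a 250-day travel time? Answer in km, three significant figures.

Hydraulic gradient i = (333.66 − 326.85) / 619 = 6.81 / 619 = 0.01100
K = 2070 ft/d × 0.3048 = 630.9 m/d
q = Ki = 630.9 × 0.01100 = 6.941 m/d
v = Ki/n = 630.9·0.01100/0.27 = 25.71 m/d
L = v × T = 25.71 × 250 = 6427 m
   = 6.43 km

6.43 km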